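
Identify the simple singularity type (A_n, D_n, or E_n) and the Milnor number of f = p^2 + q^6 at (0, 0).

Type A_5, Milnor number mu = 5.

The Hessian of f at 0 has rank 1. Corank 1: A-series; mu = 5 gives A_5.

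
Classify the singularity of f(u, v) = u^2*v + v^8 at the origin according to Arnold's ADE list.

D9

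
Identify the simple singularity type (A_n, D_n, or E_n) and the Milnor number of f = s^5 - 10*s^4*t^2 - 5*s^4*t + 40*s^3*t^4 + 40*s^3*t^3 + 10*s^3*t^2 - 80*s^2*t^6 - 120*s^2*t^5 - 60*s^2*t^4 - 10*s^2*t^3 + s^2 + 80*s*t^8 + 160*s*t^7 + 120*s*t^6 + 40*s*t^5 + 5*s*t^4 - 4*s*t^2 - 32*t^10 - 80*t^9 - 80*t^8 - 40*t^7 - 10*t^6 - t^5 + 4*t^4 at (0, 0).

The Hessian of f at 0 is [[2, 0], [0, 0]] with rank 1, so corank 1. A Groebner basis of the Jacobian ideal J(f) in C{s,t} is {s^2, -s/2 + t^2}; counting standard monomials gives mu = 4. Corank 1: A-series; mu = 4 gives A_4.

Type A_4, Milnor number mu = 4.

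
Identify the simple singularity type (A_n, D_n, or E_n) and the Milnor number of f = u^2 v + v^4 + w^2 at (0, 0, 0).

The Hessian of f at 0 is [[0, 0, 0], [0, 0, 0], [0, 0, 2]] with rank 1, so corank 2. A Groebner basis of the Jacobian ideal J(f) in C{u,v,w} is {u^3, u^2/4 + v^3, u*v, w}; counting standard monomials gives mu = 5. Corank 2; j^3 = u^2*v has shape L^2 M (L != M), so D-series; mu = 5 gives D_5.

Type D_{5}, Milnor number mu = 5.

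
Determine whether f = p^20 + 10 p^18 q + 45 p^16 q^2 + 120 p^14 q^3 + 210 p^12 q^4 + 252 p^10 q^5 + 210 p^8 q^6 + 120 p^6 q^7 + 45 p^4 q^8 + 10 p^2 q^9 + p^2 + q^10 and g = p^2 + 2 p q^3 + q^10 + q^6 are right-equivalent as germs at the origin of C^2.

Yes.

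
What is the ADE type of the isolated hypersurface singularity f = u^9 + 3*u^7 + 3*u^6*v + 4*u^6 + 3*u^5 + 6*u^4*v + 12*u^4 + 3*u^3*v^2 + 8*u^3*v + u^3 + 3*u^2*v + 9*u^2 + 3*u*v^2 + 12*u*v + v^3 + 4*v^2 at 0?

A2

The Hessian of f at 0 has rank 1. Corank 1: A-series; mu = 2 gives A_2.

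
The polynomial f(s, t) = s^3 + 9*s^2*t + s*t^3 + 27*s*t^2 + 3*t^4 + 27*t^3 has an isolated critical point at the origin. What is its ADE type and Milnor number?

The Hessian of f at 0 has rank 0. Corank 2; j^3 = (s + 3*t)^3 is a perfect cube, so E-series; the 4-jet and mu = 7 give E_7.

Type E7, Milnor number mu = 7.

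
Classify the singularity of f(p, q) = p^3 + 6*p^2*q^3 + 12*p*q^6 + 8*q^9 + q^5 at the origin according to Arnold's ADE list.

The Hessian of f at 0 is [[0, 0], [0, 0]] with rank 0, so corank 2. A Groebner basis of the Jacobian ideal J(f) in C{p,q} is {p^2/4 + p*q^3, q^4, p^3, p^2*q}; counting standard monomials gives mu = 8. Corank 2; j^3 = p^3 is a perfect cube, so E-series; the 5-jet and mu = 8 give E_8.

E8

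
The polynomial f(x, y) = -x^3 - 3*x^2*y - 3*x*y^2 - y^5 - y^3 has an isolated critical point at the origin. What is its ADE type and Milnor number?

Type E_{8}, Milnor number mu = 8.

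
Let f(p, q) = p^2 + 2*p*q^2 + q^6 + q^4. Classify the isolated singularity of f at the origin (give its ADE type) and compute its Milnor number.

The Hessian of f at 0 has rank 1. Corank 1: A-series; mu = 5 gives A_5.

Type A5, Milnor number mu = 5.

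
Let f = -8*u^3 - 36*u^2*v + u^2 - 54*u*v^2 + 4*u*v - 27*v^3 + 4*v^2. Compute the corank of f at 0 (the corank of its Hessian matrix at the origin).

1

Hessian at 0 has rank 1.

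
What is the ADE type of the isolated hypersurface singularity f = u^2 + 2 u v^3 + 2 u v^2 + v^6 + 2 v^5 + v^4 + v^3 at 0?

A_{2}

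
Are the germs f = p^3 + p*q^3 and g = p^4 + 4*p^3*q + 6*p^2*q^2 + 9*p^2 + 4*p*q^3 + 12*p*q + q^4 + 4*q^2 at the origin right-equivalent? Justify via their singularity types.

The Hessian of f at 0 is [[0, 0], [0, 0]] with rank 0, so corank 2. A Groebner basis of the Jacobian ideal J(f) in C{p,q} is {p^3, p*q^2, 3*p^2 + q^3}; counting standard monomials gives mu = 7. Corank 2; j^3 = p^3 is a perfect cube, so E-series; the 4-jet and mu = 7 give E_7. The Hessian of g at 0 is [[18, 12], [12, 8]] with rank 1, so corank 1. A Groebner basis of the Jacobian ideal J(g) in C{p,q} is {q^3, p + 2*q/3}; counting standard monomials gives mu = 3. Corank 1: A-series; mu = 3 gives A_3. f is E_7 but g is A_3, hence not right-equivalent.

No.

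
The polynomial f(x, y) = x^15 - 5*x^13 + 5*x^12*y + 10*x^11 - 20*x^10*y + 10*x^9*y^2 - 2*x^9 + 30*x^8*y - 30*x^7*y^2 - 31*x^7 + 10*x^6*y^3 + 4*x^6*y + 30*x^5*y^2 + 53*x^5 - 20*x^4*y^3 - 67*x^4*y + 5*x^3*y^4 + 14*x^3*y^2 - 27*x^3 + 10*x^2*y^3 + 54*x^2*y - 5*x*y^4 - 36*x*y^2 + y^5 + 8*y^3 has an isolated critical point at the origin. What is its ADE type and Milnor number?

The Hessian of f at 0 is [[0, 0], [0, 0]] with rank 0, so corank 2. A Groebner basis of the Jacobian ideal J(f) in C{x,y} is {-729*x^2/32 + x*y^3 + 243*x*y/8 - 81*y^2/8, -243*x^2/8 + 81*x*y/2 + y^4 - 27*y^2/2, x^3 - 4*x*y^2/3 + 16*y^3/27, x^2*y - 4*x*y^2/3 + 4*y^3/9}; counting standard monomials gives mu = 8. Corank 2; j^3 = -(3*x - 2*y)^3 is a perfect cube, so E-series; the 5-jet and mu = 8 give E_8.

Type E_8, Milnor number mu = 8.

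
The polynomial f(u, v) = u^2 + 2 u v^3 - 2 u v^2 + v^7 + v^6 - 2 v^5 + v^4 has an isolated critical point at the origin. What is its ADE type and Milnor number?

Type A6, Milnor number mu = 6.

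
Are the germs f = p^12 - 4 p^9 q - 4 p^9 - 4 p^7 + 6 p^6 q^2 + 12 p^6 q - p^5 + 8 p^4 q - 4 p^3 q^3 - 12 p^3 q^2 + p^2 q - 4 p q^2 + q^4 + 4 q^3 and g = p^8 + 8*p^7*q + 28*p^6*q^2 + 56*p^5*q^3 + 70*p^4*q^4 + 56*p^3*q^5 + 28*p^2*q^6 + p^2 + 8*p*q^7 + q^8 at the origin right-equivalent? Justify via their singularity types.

The Hessian of f at 0 has rank 0. Corank 2; j^3 = q*(p - 2*q)^2 has shape L^2 M (L != M), so D-series; mu = 5 gives D_5. The Hessian of g at 0 has rank 1. Corank 1: A-series; mu = 7 gives A_7. f is D_5 but g is A_7, hence not right-equivalent.

No.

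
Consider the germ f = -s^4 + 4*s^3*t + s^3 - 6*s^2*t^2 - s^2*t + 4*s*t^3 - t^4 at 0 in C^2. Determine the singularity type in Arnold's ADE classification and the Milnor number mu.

The Hessian of f at 0 has rank 0. Corank 2; j^3 = s^2*(s - t) has shape L^2 M (L != M), so D-series; mu = 5 gives D_5.

Type D_{5}, Milnor number mu = 5.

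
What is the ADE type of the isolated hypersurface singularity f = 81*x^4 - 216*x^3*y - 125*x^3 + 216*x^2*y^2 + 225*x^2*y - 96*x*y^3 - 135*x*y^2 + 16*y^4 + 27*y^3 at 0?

The Hessian of f at 0 has rank 0. Corank 2; j^3 = -(5*x - 3*y)^3 is a perfect cube, so E-series; the 4-jet and mu = 6 give E_6.

E_{6}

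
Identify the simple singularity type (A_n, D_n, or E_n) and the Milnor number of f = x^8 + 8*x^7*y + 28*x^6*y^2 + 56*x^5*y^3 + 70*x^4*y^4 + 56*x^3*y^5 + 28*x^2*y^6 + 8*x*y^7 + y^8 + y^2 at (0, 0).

Type A7, Milnor number mu = 7.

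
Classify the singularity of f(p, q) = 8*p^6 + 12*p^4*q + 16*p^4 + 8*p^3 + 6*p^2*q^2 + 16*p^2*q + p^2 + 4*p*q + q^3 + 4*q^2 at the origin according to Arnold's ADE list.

A2

The Hessian of f at 0 has rank 1. Corank 1: A-series; mu = 2 gives A_2.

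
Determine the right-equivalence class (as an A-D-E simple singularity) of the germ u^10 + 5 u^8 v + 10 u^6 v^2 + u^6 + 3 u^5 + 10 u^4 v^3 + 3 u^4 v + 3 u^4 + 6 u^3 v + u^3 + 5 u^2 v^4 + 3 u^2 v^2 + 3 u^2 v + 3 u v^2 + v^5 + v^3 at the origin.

The Hessian of f at 0 has rank 0. Corank 2; j^3 = (u + v)^3 is a perfect cube, so E-series; the 5-jet and mu = 8 give E_8.

E_{8}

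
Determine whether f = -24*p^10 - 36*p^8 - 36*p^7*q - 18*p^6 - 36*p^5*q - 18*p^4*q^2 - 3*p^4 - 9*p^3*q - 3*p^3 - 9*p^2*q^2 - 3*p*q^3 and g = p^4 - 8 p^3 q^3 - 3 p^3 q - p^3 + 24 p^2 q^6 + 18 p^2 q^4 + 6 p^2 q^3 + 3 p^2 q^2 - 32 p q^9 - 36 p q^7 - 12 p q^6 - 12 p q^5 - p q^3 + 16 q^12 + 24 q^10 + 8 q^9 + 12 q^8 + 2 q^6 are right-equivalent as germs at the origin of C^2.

Yes.

The Hessian of f at 0 has rank 0. Corank 2; j^3 = -3*p^3 is a perfect cube, so E-series; the 4-jet and mu = 7 give E_7. The Hessian of g at 0 has rank 0. Corank 2; j^3 = -p^3 is a perfect cube, so E-series; the 4-jet and mu = 7 give E_7. Both have type E_7, hence right-equivalent.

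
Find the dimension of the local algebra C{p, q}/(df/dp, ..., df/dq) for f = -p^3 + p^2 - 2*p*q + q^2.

2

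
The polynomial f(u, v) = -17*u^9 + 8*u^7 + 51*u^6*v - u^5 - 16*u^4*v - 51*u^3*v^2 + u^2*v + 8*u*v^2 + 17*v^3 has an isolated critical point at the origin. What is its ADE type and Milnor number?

Type D4, Milnor number mu = 4.

The Hessian of f at 0 is [[0, 0], [0, 0]] with rank 0, so corank 2. A Groebner basis of the Jacobian ideal J(f) in C{u,v} is {v^3, u^2 - 13*v^2, u*v + 4*v^2}; counting standard monomials gives mu = 4. Corank 2; j^3 = v*(u^2 + 8*u*v + 17*v^2) splits into three distinct lines over C (the quadratic factor has nonzero discriminant), so D_4.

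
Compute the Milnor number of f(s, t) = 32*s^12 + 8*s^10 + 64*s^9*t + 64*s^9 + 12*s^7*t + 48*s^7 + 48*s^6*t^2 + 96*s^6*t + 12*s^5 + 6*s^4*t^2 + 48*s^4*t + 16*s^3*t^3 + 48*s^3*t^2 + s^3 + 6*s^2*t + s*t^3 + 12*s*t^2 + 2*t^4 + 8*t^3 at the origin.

The Hessian of f at 0 is [[0, 0], [0, 0]] with rank 0, so corank 2. A Groebner basis of the Jacobian ideal J(f) in C{s,t} is {s^3 + 6*s^2*t + 48*s^2 + 192*s*t + 192*t^2, -6*s^2 + s*t^2 - 24*s*t - 24*t^2, 3*s^2 + 12*s*t + t^3 + 12*t^2}; counting standard monomials gives mu = 7. Corank 2; j^3 = (s + 2*t)^3 is a perfect cube, so E-series; the 4-jet and mu = 7 give E_7.

7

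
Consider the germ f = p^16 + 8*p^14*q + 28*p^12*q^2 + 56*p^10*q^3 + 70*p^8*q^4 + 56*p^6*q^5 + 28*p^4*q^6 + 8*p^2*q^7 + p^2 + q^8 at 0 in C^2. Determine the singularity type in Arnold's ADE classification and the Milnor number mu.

The Hessian of f at 0 has rank 1. Corank 1: A-series; mu = 7 gives A_7.

Type A_7, Milnor number mu = 7.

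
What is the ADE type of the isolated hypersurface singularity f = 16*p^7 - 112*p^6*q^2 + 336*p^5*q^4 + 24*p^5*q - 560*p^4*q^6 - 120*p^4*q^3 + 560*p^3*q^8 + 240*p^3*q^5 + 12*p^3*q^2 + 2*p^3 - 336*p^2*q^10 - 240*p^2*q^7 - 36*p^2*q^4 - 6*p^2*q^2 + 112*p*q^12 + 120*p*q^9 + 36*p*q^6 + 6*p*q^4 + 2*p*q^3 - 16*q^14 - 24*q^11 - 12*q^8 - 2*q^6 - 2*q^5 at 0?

The Hessian of f at 0 has rank 0. Corank 2; j^3 = 2*p^3 is a perfect cube, so E-series; the 4-jet and mu = 7 give E_7.

E7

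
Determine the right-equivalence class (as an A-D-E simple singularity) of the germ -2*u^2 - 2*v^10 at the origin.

The Hessian of f at 0 has rank 1. Corank 1: A-series; mu = 9 gives A_9.

A_9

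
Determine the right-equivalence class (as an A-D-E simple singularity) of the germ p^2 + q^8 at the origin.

The Hessian of f at 0 has rank 1. Corank 1: A-series; mu = 7 gives A_7.

A_7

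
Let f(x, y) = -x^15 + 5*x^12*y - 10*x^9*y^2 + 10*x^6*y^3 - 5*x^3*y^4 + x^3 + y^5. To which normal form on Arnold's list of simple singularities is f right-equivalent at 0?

The Hessian of f at 0 has rank 0. Corank 2; j^3 = x^3 is a perfect cube, so E-series; the 5-jet and mu = 8 give E_8.

E_8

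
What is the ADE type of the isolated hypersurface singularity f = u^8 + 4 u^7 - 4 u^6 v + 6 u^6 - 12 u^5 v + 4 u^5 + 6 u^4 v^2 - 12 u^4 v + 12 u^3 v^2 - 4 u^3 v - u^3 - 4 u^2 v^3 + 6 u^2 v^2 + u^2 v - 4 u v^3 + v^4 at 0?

The Hessian of f at 0 is [[0, 0], [0, 0]] with rank 0, so corank 2. A Groebner basis of the Jacobian ideal J(f) in C{u,v} is {u*v^2, u*v/4 + v^3, u^2 - u*v}; counting standard monomials gives mu = 5. Corank 2; j^3 = -u^2*(u - v) has shape L^2 M (L != M), so D-series; mu = 5 gives D_5.

D5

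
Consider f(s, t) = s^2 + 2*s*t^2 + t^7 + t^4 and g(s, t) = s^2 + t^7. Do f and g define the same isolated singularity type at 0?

The Hessian of f at 0 is [[2, 0], [0, 0]] with rank 1, so corank 1. A Groebner basis of the Jacobian ideal J(f) in C{s,t} is {s^3, s + t^2}; counting standard monomials gives mu = 6. Corank 1: A-series; mu = 6 gives A_6. The Hessian of g at 0 is [[2, 0], [0, 0]] with rank 1, so corank 1. A Groebner basis of the Jacobian ideal J(g) in C{s,t} is {t^6, s}; counting standard monomials gives mu = 6. Corank 1: A-series; mu = 6 gives A_6. Both have type A_6, hence right-equivalent.

Yes.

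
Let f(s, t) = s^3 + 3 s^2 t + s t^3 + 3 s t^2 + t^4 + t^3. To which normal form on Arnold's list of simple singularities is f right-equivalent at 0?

The Hessian of f at 0 is [[0, 0], [0, 0]] with rank 0, so corank 2. A Groebner basis of the Jacobian ideal J(f) in C{s,t} is {s^3 + 3*s^2*t + 6*s^2 + 12*s*t + 6*t^2, -3*s^2 + s*t^2 - 6*s*t - 3*t^2, 3*s^2 + 6*s*t + t^3 + 3*t^2}; counting standard monomials gives mu = 7. Corank 2; j^3 = (s + t)^3 is a perfect cube, so E-series; the 4-jet and mu = 7 give E_7.

E_{7}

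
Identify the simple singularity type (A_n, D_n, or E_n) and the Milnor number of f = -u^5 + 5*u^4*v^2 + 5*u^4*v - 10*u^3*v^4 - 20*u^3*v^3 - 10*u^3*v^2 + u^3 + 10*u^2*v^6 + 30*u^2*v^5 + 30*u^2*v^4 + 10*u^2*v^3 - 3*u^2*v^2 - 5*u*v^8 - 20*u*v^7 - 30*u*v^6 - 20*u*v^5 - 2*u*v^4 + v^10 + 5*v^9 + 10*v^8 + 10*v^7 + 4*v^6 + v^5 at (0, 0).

The Hessian of f at 0 is [[0, 0], [0, 0]] with rank 0, so corank 2. A Groebner basis of the Jacobian ideal J(f) in C{u,v} is {u^2/4 + u*v^3 - u*v^2/2, u^2 - 2*u*v^2 + v^4, u^3, u^2*v + u^2/2 - u*v^2}; counting standard monomials gives mu = 8. Corank 2; j^3 = u^3 is a perfect cube, so E-series; the 5-jet and mu = 8 give E_8.

Type E_8, Milnor number mu = 8.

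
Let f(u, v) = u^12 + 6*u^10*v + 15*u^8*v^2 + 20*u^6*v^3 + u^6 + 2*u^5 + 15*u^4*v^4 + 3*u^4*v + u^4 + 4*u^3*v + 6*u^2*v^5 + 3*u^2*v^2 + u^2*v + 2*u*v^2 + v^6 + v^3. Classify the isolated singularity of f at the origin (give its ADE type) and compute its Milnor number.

The Hessian of f at 0 is [[0, 0], [0, 0]] with rank 0, so corank 2. A Groebner basis of the Jacobian ideal J(f) in C{u,v} is {-5*u^2/9 - 8*u*v/9 + v^4 + 2*v^3/9 - v^2/3, u^3 - u^2/3 - 7*u*v/3 - 2*v^3/3 - 2*v^2, u^2*v + u*v + v^2, u^2/9 + u*v^2 - 2*u*v/9 + 5*v^3/9 - v^2/3}; counting standard monomials gives mu = 7. Corank 2; j^3 = v*(u + v)^2 has shape L^2 M (L != M), so D-series; mu = 7 gives D_7.

Type D_{7}, Milnor number mu = 7.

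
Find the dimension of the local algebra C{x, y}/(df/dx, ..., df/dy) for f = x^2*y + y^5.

The Hessian of f at 0 is [[0, 0], [0, 0]] with rank 0, so corank 2. A Groebner basis of the Jacobian ideal J(f) in C{x,y} is {x^2/5 + y^4, x^3, x*y}; counting standard monomials gives mu = 6. Corank 2; j^3 = x^2*y has shape L^2 M (L != M), so D-series; mu = 6 gives D_6.

6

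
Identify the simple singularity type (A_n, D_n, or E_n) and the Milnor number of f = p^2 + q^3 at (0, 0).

The Hessian of f at 0 has rank 1. Corank 1: A-series; mu = 2 gives A_2.

Type A2, Milnor number mu = 2.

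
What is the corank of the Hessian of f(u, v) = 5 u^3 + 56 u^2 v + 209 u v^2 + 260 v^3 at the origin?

2

The Hessian at 0 is [[0, 0], [0, 0]] of rank 0; hence corank 2.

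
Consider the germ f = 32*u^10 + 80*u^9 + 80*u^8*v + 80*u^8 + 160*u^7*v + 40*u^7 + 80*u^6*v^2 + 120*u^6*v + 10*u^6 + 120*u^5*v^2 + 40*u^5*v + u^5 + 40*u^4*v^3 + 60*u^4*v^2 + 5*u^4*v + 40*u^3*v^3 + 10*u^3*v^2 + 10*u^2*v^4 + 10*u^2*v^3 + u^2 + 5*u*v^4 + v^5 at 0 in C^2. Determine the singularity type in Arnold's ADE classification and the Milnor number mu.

The Hessian of f at 0 has rank 1. Corank 1: A-series; mu = 4 gives A_4.

Type A_{4}, Milnor number mu = 4.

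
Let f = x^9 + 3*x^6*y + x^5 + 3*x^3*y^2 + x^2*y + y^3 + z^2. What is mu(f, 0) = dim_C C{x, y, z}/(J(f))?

The Hessian of f at 0 is [[0, 0, 0], [0, 0, 0], [0, 0, 2]] with rank 1, so corank 2. A Groebner basis of the Jacobian ideal J(f) in C{x,y,z} is {y^3, x^2 + 3*y^2, x*y, z}; counting standard monomials gives mu = 4. Corank 2; j^3 = y*(x^2 + y^2) splits into three distinct lines over C (the quadratic factor has nonzero discriminant), so D_4.

4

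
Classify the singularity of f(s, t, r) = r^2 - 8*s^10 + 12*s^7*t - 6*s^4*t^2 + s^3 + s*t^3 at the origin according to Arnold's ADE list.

E7

The Hessian of f at 0 is [[0, 0, 0], [0, 0, 0], [0, 0, 2]] with rank 1, so corank 2. A Groebner basis of the Jacobian ideal J(f) in C{s,t,r} is {s^3, s*t^2, 3*s^2 + t^3, r}; counting standard monomials gives mu = 7. Corank 2; j^3 = s^3 is a perfect cube, so E-series; the 4-jet and mu = 7 give E_7.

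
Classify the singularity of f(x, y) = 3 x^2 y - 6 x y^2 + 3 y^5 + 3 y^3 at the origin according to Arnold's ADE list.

D_6

The Hessian of f at 0 is [[0, 0], [0, 0]] with rank 0, so corank 2. A Groebner basis of the Jacobian ideal J(f) in C{x,y} is {x^2/5 + y^4 - y^2/5, x^3 - y^3, x*y - y^2}; counting standard monomials gives mu = 6. Corank 2; j^3 = 3*y*(x - y)^2 has shape L^2 M (L != M), so D-series; mu = 6 gives D_6.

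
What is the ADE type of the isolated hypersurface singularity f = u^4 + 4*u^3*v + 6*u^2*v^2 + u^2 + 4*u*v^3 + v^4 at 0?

A_3

The Hessian of f at 0 has rank 1. Corank 1: A-series; mu = 3 gives A_3.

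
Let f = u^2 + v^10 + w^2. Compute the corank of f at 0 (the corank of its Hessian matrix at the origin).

The Hessian at 0 is [[2, 0, 0], [0, 0, 0], [0, 0, 2]] of rank 2; hence corank 1.

1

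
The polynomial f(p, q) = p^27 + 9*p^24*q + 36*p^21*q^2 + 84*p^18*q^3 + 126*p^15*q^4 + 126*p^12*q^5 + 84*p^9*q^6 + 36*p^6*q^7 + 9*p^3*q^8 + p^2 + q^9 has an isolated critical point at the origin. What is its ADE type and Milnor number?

The Hessian of f at 0 is [[2, 0], [0, 0]] with rank 1, so corank 1. A Groebner basis of the Jacobian ideal J(f) in C{p,q} is {q^8, p}; counting standard monomials gives mu = 8. Corank 1: A-series; mu = 8 gives A_8.

Type A_8, Milnor number mu = 8.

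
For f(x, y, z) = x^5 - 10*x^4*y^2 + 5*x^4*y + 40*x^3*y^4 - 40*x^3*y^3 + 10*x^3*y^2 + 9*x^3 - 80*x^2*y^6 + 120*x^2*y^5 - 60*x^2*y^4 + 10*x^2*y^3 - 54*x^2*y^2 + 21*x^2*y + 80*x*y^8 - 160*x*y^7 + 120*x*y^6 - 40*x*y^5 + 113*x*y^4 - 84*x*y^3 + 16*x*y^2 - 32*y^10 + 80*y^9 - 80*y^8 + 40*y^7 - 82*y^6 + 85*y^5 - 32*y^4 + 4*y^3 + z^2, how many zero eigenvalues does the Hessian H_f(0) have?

Hessian at 0 has rank 1.

2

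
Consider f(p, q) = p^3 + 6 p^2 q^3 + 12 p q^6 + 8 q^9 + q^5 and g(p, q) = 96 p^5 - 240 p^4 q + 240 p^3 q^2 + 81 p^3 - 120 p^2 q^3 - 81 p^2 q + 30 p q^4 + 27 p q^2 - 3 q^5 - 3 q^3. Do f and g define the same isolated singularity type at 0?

Yes.

The Hessian of f at 0 has rank 0. Corank 2; j^3 = p^3 is a perfect cube, so E-series; the 5-jet and mu = 8 give E_8. The Hessian of g at 0 has rank 0. Corank 2; j^3 = 3*(3*p - q)^3 is a perfect cube, so E-series; the 5-jet and mu = 8 give E_8. Both have type E_8, hence right-equivalent.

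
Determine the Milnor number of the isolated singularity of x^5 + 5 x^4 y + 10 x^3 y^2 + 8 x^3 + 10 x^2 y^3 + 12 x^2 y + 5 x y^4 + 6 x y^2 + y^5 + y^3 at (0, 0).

The Hessian of f at 0 has rank 0. Corank 2; j^3 = (2*x + y)^3 is a perfect cube, so E-series; the 5-jet and mu = 8 give E_8.

8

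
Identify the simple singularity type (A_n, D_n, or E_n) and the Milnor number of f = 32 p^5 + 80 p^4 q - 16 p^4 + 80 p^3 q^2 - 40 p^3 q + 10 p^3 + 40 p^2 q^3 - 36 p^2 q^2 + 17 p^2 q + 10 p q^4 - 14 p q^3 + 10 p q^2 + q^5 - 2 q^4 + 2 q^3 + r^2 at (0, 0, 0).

The Hessian of f at 0 has rank 1. Corank 2; j^3 = (2*p + q)*(5*p^2 + 6*p*q + 2*q^2) splits into three distinct lines over C (the quadratic factor has nonzero discriminant), so D_4.

Type D_4, Milnor number mu = 4.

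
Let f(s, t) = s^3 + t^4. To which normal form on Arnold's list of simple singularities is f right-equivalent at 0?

E_{6}

The Hessian of f at 0 has rank 0. Corank 2; j^3 = s^3 is a perfect cube, so E-series; the 4-jet and mu = 6 give E_6.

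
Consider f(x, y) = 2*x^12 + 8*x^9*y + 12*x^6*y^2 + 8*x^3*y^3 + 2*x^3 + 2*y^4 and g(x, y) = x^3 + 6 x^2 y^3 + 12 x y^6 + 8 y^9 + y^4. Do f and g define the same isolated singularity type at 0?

Yes.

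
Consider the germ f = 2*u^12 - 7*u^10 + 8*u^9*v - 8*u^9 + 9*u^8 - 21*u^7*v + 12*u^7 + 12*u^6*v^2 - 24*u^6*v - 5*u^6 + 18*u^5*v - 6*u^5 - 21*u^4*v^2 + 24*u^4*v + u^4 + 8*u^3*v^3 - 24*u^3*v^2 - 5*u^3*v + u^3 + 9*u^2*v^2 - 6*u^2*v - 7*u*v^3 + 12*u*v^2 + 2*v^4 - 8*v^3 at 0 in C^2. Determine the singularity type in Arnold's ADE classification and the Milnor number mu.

Type E_{7}, Milnor number mu = 7.

The Hessian of f at 0 is [[0, 0], [0, 0]] with rank 0, so corank 2. A Groebner basis of the Jacobian ideal J(f) in C{u,v} is {3*u^2 - 12*u*v + v^4 + v^3 + 12*v^2, u^3 + 18*u^2 - 72*u*v - 2*v^3 + 72*v^2, u^2*v + 7*u^2 - 28*u*v - 5*v^3/3 + 28*v^2, 2*u^2 + u*v^2 - 8*u*v - 4*v^3/3 + 8*v^2}; counting standard monomials gives mu = 7. Corank 2; j^3 = (u - 2*v)^3 is a perfect cube, so E-series; the 4-jet and mu = 7 give E_7.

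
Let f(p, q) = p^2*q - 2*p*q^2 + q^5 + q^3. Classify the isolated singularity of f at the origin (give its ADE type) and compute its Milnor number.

The Hessian of f at 0 has rank 0. Corank 2; j^3 = q*(p - q)^2 has shape L^2 M (L != M), so D-series; mu = 6 gives D_6.

Type D_{6}, Milnor number mu = 6.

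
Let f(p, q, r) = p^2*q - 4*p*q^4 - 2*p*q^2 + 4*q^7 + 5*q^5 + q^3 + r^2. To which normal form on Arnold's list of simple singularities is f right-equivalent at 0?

D_{6}

The Hessian of f at 0 has rank 1. Corank 2; j^3 = q*(p - q)^2 has shape L^2 M (L != M), so D-series; mu = 6 gives D_6.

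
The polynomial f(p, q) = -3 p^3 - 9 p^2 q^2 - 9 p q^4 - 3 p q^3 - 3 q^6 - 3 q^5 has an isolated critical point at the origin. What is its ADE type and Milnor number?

The Hessian of f at 0 is [[0, 0], [0, 0]] with rank 0, so corank 2. A Groebner basis of the Jacobian ideal J(f) in C{p,q} is {-p^2 + q^4 - q^3/3, p^3, p^2*q + p^2/3 + q^3/9, p^2 + p*q^2 + q^3/3}; counting standard monomials gives mu = 7. Corank 2; j^3 = -3*p^3 is a perfect cube, so E-series; the 4-jet and mu = 7 give E_7.

Type E7, Milnor number mu = 7.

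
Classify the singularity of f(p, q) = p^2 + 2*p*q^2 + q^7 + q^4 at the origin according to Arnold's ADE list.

The Hessian of f at 0 is [[2, 0], [0, 0]] with rank 1, so corank 1. A Groebner basis of the Jacobian ideal J(f) in C{p,q} is {p^3, p + q^2}; counting standard monomials gives mu = 6. Corank 1: A-series; mu = 6 gives A_6.

A_{6}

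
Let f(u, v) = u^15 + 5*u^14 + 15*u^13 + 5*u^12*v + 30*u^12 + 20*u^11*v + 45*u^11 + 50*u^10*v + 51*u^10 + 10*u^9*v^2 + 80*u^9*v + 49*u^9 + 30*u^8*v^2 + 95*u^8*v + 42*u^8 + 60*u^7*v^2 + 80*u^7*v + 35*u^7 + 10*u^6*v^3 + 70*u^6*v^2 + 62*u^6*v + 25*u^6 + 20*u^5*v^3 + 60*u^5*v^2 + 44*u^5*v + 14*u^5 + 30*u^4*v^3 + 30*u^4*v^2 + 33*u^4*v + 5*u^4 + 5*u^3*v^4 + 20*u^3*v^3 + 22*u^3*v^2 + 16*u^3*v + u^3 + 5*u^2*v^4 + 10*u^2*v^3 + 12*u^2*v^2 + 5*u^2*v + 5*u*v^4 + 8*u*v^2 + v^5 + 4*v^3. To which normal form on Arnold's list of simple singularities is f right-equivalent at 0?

The Hessian of f at 0 is [[0, 0], [0, 0]] with rank 0, so corank 2. A Groebner basis of the Jacobian ideal J(f) in C{u,v} is {u^3 + 43*u^2/59 + 113*u*v/59 + 54*v^2/59, u^2*v - 11*u^2/118 + 15*u*v/118 + 37*v^2/59, -21*u^2/236 + u*v^2 - 143*u*v/236 - 101*v^2/118, 53*u^2/472 + 271*u*v/472 + v^3 + 165*v^2/236}; counting standard monomials gives mu = 6. Corank 2; j^3 = (u + v)*(u + 2*v)^2 has shape L^2 M (L != M), so D-series; mu = 6 gives D_6.

D6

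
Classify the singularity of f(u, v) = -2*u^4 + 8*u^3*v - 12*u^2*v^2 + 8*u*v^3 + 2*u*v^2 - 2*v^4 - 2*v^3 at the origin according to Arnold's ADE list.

D_5

The Hessian of f at 0 has rank 0. Corank 2; j^3 = 2*v^2*(u - v) has shape L^2 M (L != M), so D-series; mu = 5 gives D_5.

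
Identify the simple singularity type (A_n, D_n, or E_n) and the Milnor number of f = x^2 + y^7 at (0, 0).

The Hessian of f at 0 is [[2, 0], [0, 0]] with rank 1, so corank 1. A Groebner basis of the Jacobian ideal J(f) in C{x,y} is {y^6, x}; counting standard monomials gives mu = 6. Corank 1: A-series; mu = 6 gives A_6.

Type A_6, Milnor number mu = 6.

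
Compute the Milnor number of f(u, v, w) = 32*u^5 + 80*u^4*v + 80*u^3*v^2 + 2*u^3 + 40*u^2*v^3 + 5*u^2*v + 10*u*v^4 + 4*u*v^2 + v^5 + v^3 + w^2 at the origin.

6

The Hessian of f at 0 has rank 1. Corank 2; j^3 = (u + v)^2*(2*u + v) has shape L^2 M (L != M), so D-series; mu = 6 gives D_6.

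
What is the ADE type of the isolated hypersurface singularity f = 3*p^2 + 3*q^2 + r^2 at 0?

The Hessian of f at 0 has rank 3. Corank 0: nondegenerate Morse point, so A_1.

A_1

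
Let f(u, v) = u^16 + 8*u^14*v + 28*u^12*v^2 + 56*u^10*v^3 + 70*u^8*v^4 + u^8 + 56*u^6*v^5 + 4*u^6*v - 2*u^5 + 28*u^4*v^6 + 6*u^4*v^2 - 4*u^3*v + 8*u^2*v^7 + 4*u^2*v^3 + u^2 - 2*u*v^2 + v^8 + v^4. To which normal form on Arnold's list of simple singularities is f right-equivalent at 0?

A_7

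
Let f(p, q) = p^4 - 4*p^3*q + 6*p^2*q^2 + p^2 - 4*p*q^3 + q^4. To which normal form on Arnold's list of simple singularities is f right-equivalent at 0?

A3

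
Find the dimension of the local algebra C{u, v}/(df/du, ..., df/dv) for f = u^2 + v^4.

3

The Hessian of f at 0 is [[2, 0], [0, 0]] with rank 1, so corank 1. A Groebner basis of the Jacobian ideal J(f) in C{u,v} is {v^3, u}; counting standard monomials gives mu = 3. Corank 1: A-series; mu = 3 gives A_3.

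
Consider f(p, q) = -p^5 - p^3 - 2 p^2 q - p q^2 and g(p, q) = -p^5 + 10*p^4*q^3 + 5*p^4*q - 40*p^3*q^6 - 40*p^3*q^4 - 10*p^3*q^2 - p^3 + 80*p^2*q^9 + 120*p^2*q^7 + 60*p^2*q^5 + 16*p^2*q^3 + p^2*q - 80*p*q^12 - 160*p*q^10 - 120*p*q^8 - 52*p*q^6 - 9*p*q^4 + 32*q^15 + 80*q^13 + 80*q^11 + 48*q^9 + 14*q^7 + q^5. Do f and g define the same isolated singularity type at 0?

Yes.

The Hessian of f at 0 has rank 0. Corank 2; j^3 = -p*(p + q)^2 has shape L^2 M (L != M), so D-series; mu = 6 gives D_6. The Hessian of g at 0 has rank 0. Corank 2; j^3 = -p^2*(p - q) has shape L^2 M (L != M), so D-series; mu = 6 gives D_6. Both have type D_6, hence right-equivalent.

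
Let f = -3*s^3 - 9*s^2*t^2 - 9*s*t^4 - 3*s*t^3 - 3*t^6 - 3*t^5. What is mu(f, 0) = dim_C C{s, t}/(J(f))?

7

The Hessian of f at 0 has rank 0. Corank 2; j^3 = -3*s^3 is a perfect cube, so E-series; the 4-jet and mu = 7 give E_7.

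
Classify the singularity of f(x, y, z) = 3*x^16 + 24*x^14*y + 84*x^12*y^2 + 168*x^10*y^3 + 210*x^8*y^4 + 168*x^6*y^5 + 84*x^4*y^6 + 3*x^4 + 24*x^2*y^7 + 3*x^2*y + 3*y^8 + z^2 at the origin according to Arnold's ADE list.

D_{9}

The Hessian of f at 0 has rank 1. Corank 2; j^3 = 3*x^2*y has shape L^2 M (L != M), so D-series; mu = 9 gives D_9.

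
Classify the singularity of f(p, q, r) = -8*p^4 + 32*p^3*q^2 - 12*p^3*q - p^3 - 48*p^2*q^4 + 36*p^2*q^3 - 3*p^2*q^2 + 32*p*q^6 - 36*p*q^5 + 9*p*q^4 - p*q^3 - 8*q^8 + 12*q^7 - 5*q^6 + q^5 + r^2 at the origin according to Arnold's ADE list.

E_{7}

The Hessian of f at 0 is [[0, 0, 0], [0, 0, 0], [0, 0, 2]] with rank 1, so corank 2. A Groebner basis of the Jacobian ideal J(f) in C{p,q,r} is {-3*p^2/7 + q^4 - q^3/7, p^3, p^2*q + p^2/7 + q^3/21, -p^2 + p*q^2 - q^3/3, r}; counting standard monomials gives mu = 7. Corank 2; j^3 = -p^3 is a perfect cube, so E-series; the 4-jet and mu = 7 give E_7.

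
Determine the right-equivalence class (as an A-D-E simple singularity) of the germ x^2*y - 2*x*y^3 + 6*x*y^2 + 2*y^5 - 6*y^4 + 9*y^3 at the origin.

D_{6}

The Hessian of f at 0 is [[0, 0], [0, 0]] with rank 0, so corank 2. A Groebner basis of the Jacobian ideal J(f) in C{x,y} is {x^3 + 27*x^2/4 + 135*x*y/2 + 567*y^2/4, x^2*y - 3*x^2/2 - 18*x*y - 81*y^2/2, x^2/4 + x*y^2 + 9*x*y/2 + 45*y^2/4, -x*y + y^3 - 3*y^2}; counting standard monomials gives mu = 6. Corank 2; j^3 = y*(x + 3*y)^2 has shape L^2 M (L != M), so D-series; mu = 6 gives D_6.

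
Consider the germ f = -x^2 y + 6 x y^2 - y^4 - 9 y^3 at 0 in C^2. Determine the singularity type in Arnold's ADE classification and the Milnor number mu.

Type D5, Milnor number mu = 5.

The Hessian of f at 0 is [[0, 0], [0, 0]] with rank 0, so corank 2. A Groebner basis of the Jacobian ideal J(f) in C{x,y} is {x^3 + 27*x^2/4 - 243*y^2/4, x^2/4 + y^3 - 9*y^2/4, x*y - 3*y^2}; counting standard monomials gives mu = 5. Corank 2; j^3 = -y*(x - 3*y)^2 has shape L^2 M (L != M), so D-series; mu = 5 gives D_5.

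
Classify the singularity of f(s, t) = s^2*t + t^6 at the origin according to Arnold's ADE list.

D_7

The Hessian of f at 0 is [[0, 0], [0, 0]] with rank 0, so corank 2. A Groebner basis of the Jacobian ideal J(f) in C{s,t} is {s^2/6 + t^5, s^3, s*t}; counting standard monomials gives mu = 7. Corank 2; j^3 = s^2*t has shape L^2 M (L != M), so D-series; mu = 7 gives D_7.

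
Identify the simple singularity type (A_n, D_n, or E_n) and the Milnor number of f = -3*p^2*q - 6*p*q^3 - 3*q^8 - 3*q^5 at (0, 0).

Type D_{9}, Milnor number mu = 9.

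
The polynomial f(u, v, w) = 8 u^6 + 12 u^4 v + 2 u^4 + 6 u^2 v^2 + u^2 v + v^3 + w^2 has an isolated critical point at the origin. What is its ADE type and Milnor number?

The Hessian of f at 0 has rank 1. Corank 2; j^3 = v*(u^2 + v^2) splits into three distinct lines over C (the quadratic factor has nonzero discriminant), so D_4.

Type D_{4}, Milnor number mu = 4.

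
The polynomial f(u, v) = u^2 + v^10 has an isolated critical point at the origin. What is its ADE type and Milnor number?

The Hessian of f at 0 has rank 1. Corank 1: A-series; mu = 9 gives A_9.

Type A9, Milnor number mu = 9.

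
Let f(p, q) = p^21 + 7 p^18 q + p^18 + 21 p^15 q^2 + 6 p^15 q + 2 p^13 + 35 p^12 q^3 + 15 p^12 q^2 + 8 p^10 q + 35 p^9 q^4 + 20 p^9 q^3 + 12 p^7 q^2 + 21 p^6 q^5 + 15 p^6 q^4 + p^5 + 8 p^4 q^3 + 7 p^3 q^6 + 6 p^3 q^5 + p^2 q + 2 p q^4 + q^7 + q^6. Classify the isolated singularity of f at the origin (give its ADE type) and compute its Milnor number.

The Hessian of f at 0 has rank 0. Corank 2; j^3 = p^2*q has shape L^2 M (L != M), so D-series; mu = 7 gives D_7.

Type D7, Milnor number mu = 7.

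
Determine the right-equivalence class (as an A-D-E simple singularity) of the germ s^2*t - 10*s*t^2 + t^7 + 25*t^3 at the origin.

The Hessian of f at 0 has rank 0. Corank 2; j^3 = t*(s - 5*t)^2 has shape L^2 M (L != M), so D-series; mu = 8 gives D_8.

D_{8}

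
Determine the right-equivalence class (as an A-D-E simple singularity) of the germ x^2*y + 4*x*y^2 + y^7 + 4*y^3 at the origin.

The Hessian of f at 0 is [[0, 0], [0, 0]] with rank 0, so corank 2. A Groebner basis of the Jacobian ideal J(f) in C{x,y} is {x^2/7 + y^6 - 4*y^2/7, x^3 + 8*y^3, x*y + 2*y^2}; counting standard monomials gives mu = 8. Corank 2; j^3 = y*(x + 2*y)^2 has shape L^2 M (L != M), so D-series; mu = 8 gives D_8.

D8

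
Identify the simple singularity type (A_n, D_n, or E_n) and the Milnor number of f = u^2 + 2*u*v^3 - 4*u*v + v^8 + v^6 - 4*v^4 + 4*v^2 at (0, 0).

Type A_{7}, Milnor number mu = 7.

The Hessian of f at 0 is [[2, -4], [-4, 8]] with rank 1, so corank 1. A Groebner basis of the Jacobian ideal J(f) in C{u,v} is {u^3 - 12*u*v^2 - 16*u + 32*v, u^2*v - 4*u*v^2 - 4*u + 8*v, u + v^3 - 2*v}; counting standard monomials gives mu = 7. Corank 1: A-series; mu = 7 gives A_7.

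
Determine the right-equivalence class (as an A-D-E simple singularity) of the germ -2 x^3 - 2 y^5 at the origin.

E8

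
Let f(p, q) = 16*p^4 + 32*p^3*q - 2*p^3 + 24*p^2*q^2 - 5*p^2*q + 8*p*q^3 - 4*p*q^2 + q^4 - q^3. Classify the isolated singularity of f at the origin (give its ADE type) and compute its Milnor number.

The Hessian of f at 0 is [[0, 0], [0, 0]] with rank 0, so corank 2. A Groebner basis of the Jacobian ideal J(f) in C{p,q} is {p*q^2 - p*q/8 - q^2/8, p*q/8 + q^3 + q^2/8, p^2 + 3*p*q/2 + q^2/2}; counting standard monomials gives mu = 5. Corank 2; j^3 = -(p + q)^2*(2*p + q) has shape L^2 M (L != M), so D-series; mu = 5 gives D_5.

Type D_{5}, Milnor number mu = 5.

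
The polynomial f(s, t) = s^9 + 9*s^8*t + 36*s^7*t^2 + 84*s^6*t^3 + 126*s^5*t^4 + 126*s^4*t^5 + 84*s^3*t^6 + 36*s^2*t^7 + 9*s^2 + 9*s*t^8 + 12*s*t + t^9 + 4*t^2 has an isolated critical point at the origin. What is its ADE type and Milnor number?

The Hessian of f at 0 is [[18, 12], [12, 8]] with rank 1, so corank 1. A Groebner basis of the Jacobian ideal J(f) in C{s,t} is {t^8, s + 2*t/3}; counting standard monomials gives mu = 8. Corank 1: A-series; mu = 8 gives A_8.

Type A_{8}, Milnor number mu = 8.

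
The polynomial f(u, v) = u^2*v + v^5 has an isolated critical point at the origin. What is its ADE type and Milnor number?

Type D_6, Milnor number mu = 6.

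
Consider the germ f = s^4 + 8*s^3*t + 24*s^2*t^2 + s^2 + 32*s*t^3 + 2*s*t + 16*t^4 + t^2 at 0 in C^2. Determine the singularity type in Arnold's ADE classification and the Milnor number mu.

Type A_{3}, Milnor number mu = 3.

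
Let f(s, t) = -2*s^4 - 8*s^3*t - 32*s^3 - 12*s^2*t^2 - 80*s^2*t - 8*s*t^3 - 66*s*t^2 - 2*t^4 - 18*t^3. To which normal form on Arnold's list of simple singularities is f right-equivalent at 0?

D_{5}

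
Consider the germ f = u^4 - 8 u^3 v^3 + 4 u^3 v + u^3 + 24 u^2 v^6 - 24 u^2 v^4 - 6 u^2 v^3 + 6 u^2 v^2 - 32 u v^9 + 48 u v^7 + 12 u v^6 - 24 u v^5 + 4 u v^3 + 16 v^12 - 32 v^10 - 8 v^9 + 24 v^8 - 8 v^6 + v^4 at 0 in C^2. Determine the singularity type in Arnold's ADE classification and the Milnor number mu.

Type E_{6}, Milnor number mu = 6.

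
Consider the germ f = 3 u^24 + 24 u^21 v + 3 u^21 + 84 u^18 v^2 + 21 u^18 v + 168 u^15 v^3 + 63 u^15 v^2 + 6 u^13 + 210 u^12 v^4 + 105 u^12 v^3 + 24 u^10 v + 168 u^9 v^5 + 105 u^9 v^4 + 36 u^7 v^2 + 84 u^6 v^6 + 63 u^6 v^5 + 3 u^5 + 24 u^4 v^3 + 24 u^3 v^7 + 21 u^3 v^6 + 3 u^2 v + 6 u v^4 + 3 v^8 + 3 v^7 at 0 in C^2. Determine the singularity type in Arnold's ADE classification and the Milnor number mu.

Type D_9, Milnor number mu = 9.

The Hessian of f at 0 has rank 0. Corank 2; j^3 = 3*u^2*v has shape L^2 M (L != M), so D-series; mu = 9 gives D_9.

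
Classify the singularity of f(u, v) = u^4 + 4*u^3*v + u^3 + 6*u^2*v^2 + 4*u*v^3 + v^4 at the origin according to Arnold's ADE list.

E_{6}

The Hessian of f at 0 has rank 0. Corank 2; j^3 = u^3 is a perfect cube, so E-series; the 4-jet and mu = 6 give E_6.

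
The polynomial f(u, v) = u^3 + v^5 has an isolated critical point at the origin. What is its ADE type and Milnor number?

Type E8, Milnor number mu = 8.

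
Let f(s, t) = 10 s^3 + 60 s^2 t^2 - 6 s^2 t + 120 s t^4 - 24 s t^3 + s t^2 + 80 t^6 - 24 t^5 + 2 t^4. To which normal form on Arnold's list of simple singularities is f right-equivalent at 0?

The Hessian of f at 0 has rank 0. Corank 2; j^3 = s*(10*s^2 - 6*s*t + t^2) splits into three distinct lines over C (the quadratic factor has nonzero discriminant), so D_4.

D_4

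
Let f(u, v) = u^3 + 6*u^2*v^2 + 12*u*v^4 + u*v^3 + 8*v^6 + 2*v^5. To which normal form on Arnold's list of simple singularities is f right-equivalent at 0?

E_{7}

The Hessian of f at 0 has rank 0. Corank 2; j^3 = u^3 is a perfect cube, so E-series; the 4-jet and mu = 7 give E_7.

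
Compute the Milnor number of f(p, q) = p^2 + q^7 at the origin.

6

The Hessian of f at 0 is [[2, 0], [0, 0]] with rank 1, so corank 1. A Groebner basis of the Jacobian ideal J(f) in C{p,q} is {q^6, p}; counting standard monomials gives mu = 6. Corank 1: A-series; mu = 6 gives A_6.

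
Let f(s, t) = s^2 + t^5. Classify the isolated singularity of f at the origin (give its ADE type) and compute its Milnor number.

Type A4, Milnor number mu = 4.

The Hessian of f at 0 has rank 1. Corank 1: A-series; mu = 4 gives A_4.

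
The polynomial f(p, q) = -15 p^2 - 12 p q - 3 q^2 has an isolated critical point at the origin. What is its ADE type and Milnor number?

The Hessian of f at 0 has rank 2. Corank 0: nondegenerate Morse point, so A_1.

Type A_{1}, Milnor number mu = 1.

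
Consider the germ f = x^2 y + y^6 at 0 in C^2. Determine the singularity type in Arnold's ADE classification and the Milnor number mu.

The Hessian of f at 0 has rank 0. Corank 2; j^3 = x^2*y has shape L^2 M (L != M), so D-series; mu = 7 gives D_7.

Type D7, Milnor number mu = 7.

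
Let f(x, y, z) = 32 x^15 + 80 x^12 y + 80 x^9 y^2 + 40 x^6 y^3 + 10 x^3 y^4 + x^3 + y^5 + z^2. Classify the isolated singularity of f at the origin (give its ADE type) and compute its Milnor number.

The Hessian of f at 0 has rank 1. Corank 2; j^3 = x^3 is a perfect cube, so E-series; the 5-jet and mu = 8 give E_8.

Type E8, Milnor number mu = 8.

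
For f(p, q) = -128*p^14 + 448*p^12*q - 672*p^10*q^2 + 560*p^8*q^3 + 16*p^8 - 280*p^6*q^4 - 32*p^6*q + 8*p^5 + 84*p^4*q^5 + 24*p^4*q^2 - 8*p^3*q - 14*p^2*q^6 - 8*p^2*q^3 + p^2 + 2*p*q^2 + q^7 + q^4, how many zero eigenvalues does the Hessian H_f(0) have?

1

The Hessian at 0 is [[2, 0], [0, 0]] of rank 1; hence corank 1.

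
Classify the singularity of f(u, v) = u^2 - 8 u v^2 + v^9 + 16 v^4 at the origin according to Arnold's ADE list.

A_{8}

The Hessian of f at 0 is [[2, 0], [0, 0]] with rank 1, so corank 1. A Groebner basis of the Jacobian ideal J(f) in C{u,v} is {u^4, -u/4 + v^2}; counting standard monomials gives mu = 8. Corank 1: A-series; mu = 8 gives A_8.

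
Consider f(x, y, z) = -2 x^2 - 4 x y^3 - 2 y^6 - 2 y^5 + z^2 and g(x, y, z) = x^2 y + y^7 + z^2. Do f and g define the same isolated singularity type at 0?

No.

The Hessian of f at 0 has rank 2. Corank 1: A-series; mu = 4 gives A_4. The Hessian of g at 0 has rank 1. Corank 2; j^3 = x^2*y has shape L^2 M (L != M), so D-series; mu = 8 gives D_8. f is A_4 but g is D_8, hence not right-equivalent.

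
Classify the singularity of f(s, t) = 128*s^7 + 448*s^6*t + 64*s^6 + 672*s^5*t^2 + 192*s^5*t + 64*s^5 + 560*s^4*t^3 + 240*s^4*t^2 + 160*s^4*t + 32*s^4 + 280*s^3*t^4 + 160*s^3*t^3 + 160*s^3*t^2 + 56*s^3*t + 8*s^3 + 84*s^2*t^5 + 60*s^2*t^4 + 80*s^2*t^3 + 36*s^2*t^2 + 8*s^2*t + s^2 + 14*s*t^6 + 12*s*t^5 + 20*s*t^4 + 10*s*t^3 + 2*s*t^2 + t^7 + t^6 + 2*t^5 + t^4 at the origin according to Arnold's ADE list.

The Hessian of f at 0 is [[2, 0], [0, 0]] with rank 1, so corank 1. A Groebner basis of the Jacobian ideal J(f) in C{s,t} is {s^3, s^2*t + s^2/2 + 3*s*t/2 + s/2 + t^2/2, -s^2/2 + s*t^2 - 9*s*t/2 - 3*s/2 - 3*t^2/2, s^2 + 13*s*t + 4*s + t^3 + 4*t^2}; counting standard monomials gives mu = 6. Corank 1: A-series; mu = 6 gives A_6.

A_{6}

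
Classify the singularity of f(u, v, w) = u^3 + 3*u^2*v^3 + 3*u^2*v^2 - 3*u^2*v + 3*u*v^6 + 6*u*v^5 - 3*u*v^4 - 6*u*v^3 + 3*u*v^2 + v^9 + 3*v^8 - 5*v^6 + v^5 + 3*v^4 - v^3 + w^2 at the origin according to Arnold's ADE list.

E8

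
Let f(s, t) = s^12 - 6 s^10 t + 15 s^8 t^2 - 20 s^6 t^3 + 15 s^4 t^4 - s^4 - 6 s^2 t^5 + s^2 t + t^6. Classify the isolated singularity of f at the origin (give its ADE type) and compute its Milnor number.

Type D_{7}, Milnor number mu = 7.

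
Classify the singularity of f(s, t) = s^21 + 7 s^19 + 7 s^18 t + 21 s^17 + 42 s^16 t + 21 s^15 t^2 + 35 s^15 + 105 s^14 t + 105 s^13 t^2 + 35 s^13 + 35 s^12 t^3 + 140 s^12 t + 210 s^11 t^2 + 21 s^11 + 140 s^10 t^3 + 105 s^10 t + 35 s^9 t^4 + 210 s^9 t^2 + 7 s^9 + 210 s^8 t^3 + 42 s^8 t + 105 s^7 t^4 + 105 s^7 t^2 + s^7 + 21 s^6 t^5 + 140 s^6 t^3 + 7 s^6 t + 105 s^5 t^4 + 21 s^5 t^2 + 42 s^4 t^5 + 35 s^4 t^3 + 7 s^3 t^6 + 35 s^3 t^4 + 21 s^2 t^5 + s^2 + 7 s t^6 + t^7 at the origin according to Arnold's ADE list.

The Hessian of f at 0 has rank 1. Corank 1: A-series; mu = 6 gives A_6.

A_{6}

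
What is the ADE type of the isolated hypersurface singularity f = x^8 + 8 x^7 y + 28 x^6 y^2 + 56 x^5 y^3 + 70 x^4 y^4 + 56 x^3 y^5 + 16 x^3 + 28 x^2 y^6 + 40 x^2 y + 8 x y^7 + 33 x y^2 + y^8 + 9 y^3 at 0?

D_{9}

The Hessian of f at 0 is [[0, 0], [0, 0]] with rank 0, so corank 2. A Groebner basis of the Jacobian ideal J(f) in C{x,y} is {-8192*x*y + y^7 - 6144*y^2, x*y^2 + 3*y^3/4, x^2 + 7*x*y/4 + 3*y^2/4}; counting standard monomials gives mu = 9. Corank 2; j^3 = (x + y)*(4*x + 3*y)^2 has shape L^2 M (L != M), so D-series; mu = 9 gives D_9.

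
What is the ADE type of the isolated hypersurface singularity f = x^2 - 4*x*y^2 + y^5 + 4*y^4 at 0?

The Hessian of f at 0 has rank 1. Corank 1: A-series; mu = 4 gives A_4.

A_4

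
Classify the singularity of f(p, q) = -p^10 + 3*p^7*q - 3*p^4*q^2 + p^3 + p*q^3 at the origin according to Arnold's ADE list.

The Hessian of f at 0 has rank 0. Corank 2; j^3 = p^3 is a perfect cube, so E-series; the 4-jet and mu = 7 give E_7.

E7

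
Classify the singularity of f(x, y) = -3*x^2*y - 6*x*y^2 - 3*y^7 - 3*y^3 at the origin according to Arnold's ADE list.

D_{8}

The Hessian of f at 0 has rank 0. Corank 2; j^3 = -3*y*(x + y)^2 has shape L^2 M (L != M), so D-series; mu = 8 gives D_8.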